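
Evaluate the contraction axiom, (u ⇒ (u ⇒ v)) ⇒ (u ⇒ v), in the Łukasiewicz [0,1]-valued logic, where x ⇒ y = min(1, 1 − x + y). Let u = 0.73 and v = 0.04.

u ⇒ v = min(1, 1 − 0.73 + 0.04) = min(1, 0.31) = 0.31
u ⇒ (u ⇒ v) = min(1, 1 − 0.73 + 0.31) = min(1, 0.58) = 0.58
(u ⇒ (u ⇒ v)) ⇒ (u ⇒ v) = min(1, 1 − 0.58 + 0.31) = min(1, 0.73) = 0.73
(The value 0.73 < 1 shows this instance is not satisfied; fails in Ł∞ (the t-norm is not idempotent).)

0.73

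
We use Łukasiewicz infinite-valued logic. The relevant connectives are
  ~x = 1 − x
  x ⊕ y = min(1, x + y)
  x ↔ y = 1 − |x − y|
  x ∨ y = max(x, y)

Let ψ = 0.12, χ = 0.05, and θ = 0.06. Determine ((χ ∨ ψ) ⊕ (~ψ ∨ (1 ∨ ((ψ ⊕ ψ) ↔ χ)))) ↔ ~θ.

0.94

χ ∨ ψ = max(0.05, 0.12) = 0.12
~ψ = 1 − 0.12 = 0.88
ψ ⊕ ψ = min(1, 0.12 + 0.12) = min(1, 0.24) = 0.24
(ψ ⊕ ψ) ↔ χ = 1 − |0.24 − 0.05| = 1 − 0.19 = 0.81
1 ∨ ((ψ ⊕ ψ) ↔ χ) = max(1.00, 0.81) = 1.00
~ψ ∨ (1 ∨ ((ψ ⊕ ψ) ↔ χ)) = max(0.88, 1.00) = 1.00
(χ ∨ ψ) ⊕ (~ψ ∨ (1 ∨ ((ψ ⊕ ψ) ↔ χ))) = min(1, 0.12 + 1.00) = min(1, 1.12) = 1.00
~θ = 1 − 0.06 = 0.94
((χ ∨ ψ) ⊕ (~ψ ∨ (1 ∨ ((ψ ⊕ ψ) ↔ χ)))) ↔ ~θ = 1 − |1.00 − 0.94| = 1 − 0.06 = 0.94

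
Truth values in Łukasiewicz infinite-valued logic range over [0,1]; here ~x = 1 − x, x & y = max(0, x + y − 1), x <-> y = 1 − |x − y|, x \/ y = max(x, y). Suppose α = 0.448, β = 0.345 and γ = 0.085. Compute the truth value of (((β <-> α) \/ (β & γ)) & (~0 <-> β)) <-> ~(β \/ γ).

0.587

β <-> α = 1 − |0.345 − 0.448| = 1 − 0.103 = 0.897
β & γ = max(0, 0.345 + 0.085 − 1) = max(0, -0.570) = 0.000
(β <-> α) \/ (β & γ) = max(0.897, 0.000) = 0.897
~0 = 1 − 0.000 = 1.000
~0 <-> β = 1 − |1.000 − 0.345| = 1 − 0.655 = 0.345
((β <-> α) \/ (β & γ)) & (~0 <-> β) = max(0, 0.897 + 0.345 − 1) = max(0, 0.242) = 0.242
β \/ γ = max(0.345, 0.085) = 0.345
~(β \/ γ) = 1 − 0.345 = 0.655
(((β <-> α) \/ (β & γ)) & (~0 <-> β)) <-> ~(β \/ γ) = 1 − |0.242 − 0.655| = 1 − 0.413 = 0.587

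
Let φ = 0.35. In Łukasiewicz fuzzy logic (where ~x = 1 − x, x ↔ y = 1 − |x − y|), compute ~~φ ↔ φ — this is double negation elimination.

~φ = 1 − 0.35 = 0.65
~~φ = 1 − 0.65 = 0.35
~~φ ↔ φ = 1 − |0.35 − 0.35| = 1 − 0.00 = 1.00
(As expected: always 1 in Ł∞ since negation is involutive.)

1.00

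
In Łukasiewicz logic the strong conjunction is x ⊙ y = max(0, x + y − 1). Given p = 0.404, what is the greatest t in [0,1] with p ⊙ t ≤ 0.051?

The residuum of the Łukasiewicz t-norm gives the supremum: min(1, 1 − 0.404 + 0.051).
1 − 0.404 + 0.051 = 0.647, so t = min(1, 0.647) = 0.647.
Check: 0.404 ⊙ 0.647 = max(0, 0.051) = 0.051 ≤ 0.051.

0.647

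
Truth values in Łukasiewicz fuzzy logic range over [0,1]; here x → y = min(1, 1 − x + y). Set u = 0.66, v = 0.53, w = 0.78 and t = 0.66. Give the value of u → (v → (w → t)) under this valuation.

w → t = min(1, 1 − 0.78 + 0.66) = min(1, 0.88) = 0.88
v → (w → t) = min(1, 1 − 0.53 + 0.88) = min(1, 1.35) = 1.00
u → (v → (w → t)) = min(1, 1 − 0.66 + 1.00) = min(1, 1.34) = 1.00

1.00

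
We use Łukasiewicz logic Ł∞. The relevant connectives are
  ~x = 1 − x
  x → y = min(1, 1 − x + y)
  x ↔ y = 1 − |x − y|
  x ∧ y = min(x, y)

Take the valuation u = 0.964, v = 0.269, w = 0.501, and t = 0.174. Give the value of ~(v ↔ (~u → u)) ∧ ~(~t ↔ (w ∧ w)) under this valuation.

0.325

~u = 1 − 0.964 = 0.036
~u → u = min(1, 1 − 0.036 + 0.964) = min(1, 1.928) = 1.000
v ↔ (~u → u) = 1 − |0.269 − 1.000| = 1 − 0.731 = 0.269
~(v ↔ (~u → u)) = 1 − 0.269 = 0.731
~t = 1 − 0.174 = 0.826
w ∧ w = min(0.501, 0.501) = 0.501
~t ↔ (w ∧ w) = 1 − |0.826 − 0.501| = 1 − 0.325 = 0.675
~(~t ↔ (w ∧ w)) = 1 − 0.675 = 0.325
~(v ↔ (~u → u)) ∧ ~(~t ↔ (w ∧ w)) = min(0.731, 0.325) = 0.325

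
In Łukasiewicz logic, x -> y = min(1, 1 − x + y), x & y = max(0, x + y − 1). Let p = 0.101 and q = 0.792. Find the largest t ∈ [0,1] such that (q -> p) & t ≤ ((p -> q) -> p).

q -> p = min(1, 1 − 0.792 + 0.101) = min(1, 0.309) = 0.309
So the left factor is q -> p = 0.309.
p -> q = min(1, 1 − 0.101 + 0.792) = min(1, 1.691) = 1.000
(p -> q) -> p = min(1, 1 − 1.000 + 0.101) = min(1, 0.101) = 0.101
So the right-hand bound is (p -> q) -> p = 0.101.
The residuum of the Łukasiewicz t-norm gives the supremum: min(1, 1 − 0.309 + 0.101).
1 − 0.309 + 0.101 = 0.792, so t = min(1, 0.792) = 0.792.
Check: 0.309 & 0.792 = max(0, 0.101) = 0.101 ≤ 0.101.

0.792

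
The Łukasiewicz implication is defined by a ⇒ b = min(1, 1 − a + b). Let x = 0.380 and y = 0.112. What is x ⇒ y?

0.732

x ⇒ y = min(1, 1 − 0.380 + 0.112) = min(1, 0.732) = 0.732
For comparison, the Gödel implication (1 if a ≤ b else b) would give 0.112.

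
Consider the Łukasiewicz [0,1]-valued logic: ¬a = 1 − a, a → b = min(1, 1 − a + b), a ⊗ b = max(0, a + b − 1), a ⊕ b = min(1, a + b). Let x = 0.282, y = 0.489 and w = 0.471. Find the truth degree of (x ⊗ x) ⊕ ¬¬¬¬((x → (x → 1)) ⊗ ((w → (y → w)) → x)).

x ⊗ x = max(0, 0.282 + 0.282 − 1) = max(0, -0.436) = 0.000
x → 1 = min(1, 1 − 0.282 + 1.000) = min(1, 1.718) = 1.000
x → (x → 1) = min(1, 1 − 0.282 + 1.000) = min(1, 1.718) = 1.000
y → w = min(1, 1 − 0.489 + 0.471) = min(1, 0.982) = 0.982
w → (y → w) = min(1, 1 − 0.471 + 0.982) = min(1, 1.511) = 1.000
(w → (y → w)) → x = min(1, 1 − 1.000 + 0.282) = min(1, 0.282) = 0.282
(x → (x → 1)) ⊗ ((w → (y → w)) → x) = max(0, 1.000 + 0.282 − 1) = max(0, 0.282) = 0.282
¬((x → (x → 1)) ⊗ ((w → (y → w)) → x)) = 1 − 0.282 = 0.718
¬¬((x → (x → 1)) ⊗ ((w → (y → w)) → x)) = 1 − 0.718 = 0.282
¬¬¬((x → (x → 1)) ⊗ ((w → (y → w)) → x)) = 1 − 0.282 = 0.718
¬¬¬¬((x → (x → 1)) ⊗ ((w → (y → w)) → x)) = 1 − 0.718 = 0.282
(x ⊗ x) ⊕ ¬¬¬¬((x → (x → 1)) ⊗ ((w → (y → w)) → x)) = min(1, 0.000 + 0.282) = min(1, 0.282) = 0.282

0.282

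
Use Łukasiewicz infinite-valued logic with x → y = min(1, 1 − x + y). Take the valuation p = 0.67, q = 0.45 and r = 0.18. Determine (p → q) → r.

p → q = min(1, 1 − 0.67 + 0.45) = min(1, 0.78) = 0.78
(p → q) → r = min(1, 1 − 0.78 + 0.18) = min(1, 0.40) = 0.40

0.40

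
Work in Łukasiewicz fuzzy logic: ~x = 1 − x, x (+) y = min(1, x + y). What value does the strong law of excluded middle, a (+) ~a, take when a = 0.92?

1.00

~a = 1 − 0.92 = 0.08
a (+) ~a = min(1, 0.92 + 0.08) = min(1, 1.00) = 1.00
(As expected: always 1 in Ł∞ since a ⊕ (1−a) = 1.)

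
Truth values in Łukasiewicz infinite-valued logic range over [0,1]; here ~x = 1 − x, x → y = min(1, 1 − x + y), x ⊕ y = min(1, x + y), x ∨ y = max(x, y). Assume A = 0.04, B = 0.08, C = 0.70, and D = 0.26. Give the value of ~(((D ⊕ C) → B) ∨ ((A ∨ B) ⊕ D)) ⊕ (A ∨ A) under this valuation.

0.70

D ⊕ C = min(1, 0.26 + 0.70) = min(1, 0.96) = 0.96
(D ⊕ C) → B = min(1, 1 − 0.96 + 0.08) = min(1, 0.12) = 0.12
A ∨ B = max(0.04, 0.08) = 0.08
(A ∨ B) ⊕ D = min(1, 0.08 + 0.26) = min(1, 0.34) = 0.34
((D ⊕ C) → B) ∨ ((A ∨ B) ⊕ D) = max(0.12, 0.34) = 0.34
~(((D ⊕ C) → B) ∨ ((A ∨ B) ⊕ D)) = 1 − 0.34 = 0.66
A ∨ A = max(0.04, 0.04) = 0.04
~(((D ⊕ C) → B) ∨ ((A ∨ B) ⊕ D)) ⊕ (A ∨ A) = min(1, 0.66 + 0.04) = min(1, 0.70) = 0.70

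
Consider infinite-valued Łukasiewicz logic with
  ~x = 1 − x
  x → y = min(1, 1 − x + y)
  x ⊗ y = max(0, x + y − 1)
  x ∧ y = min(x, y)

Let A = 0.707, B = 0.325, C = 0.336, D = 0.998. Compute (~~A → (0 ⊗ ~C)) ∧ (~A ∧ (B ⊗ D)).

0.293

~A = 1 − 0.707 = 0.293
~~A = 1 − 0.293 = 0.707
~C = 1 − 0.336 = 0.664
0 ⊗ ~C = max(0, 0.000 + 0.664 − 1) = max(0, -0.336) = 0.000
~~A → (0 ⊗ ~C) = min(1, 1 − 0.707 + 0.000) = min(1, 0.293) = 0.293
B ⊗ D = max(0, 0.325 + 0.998 − 1) = max(0, 0.323) = 0.323
~A ∧ (B ⊗ D) = min(0.293, 0.323) = 0.293
(~~A → (0 ⊗ ~C)) ∧ (~A ∧ (B ⊗ D)) = min(0.293, 0.293) = 0.293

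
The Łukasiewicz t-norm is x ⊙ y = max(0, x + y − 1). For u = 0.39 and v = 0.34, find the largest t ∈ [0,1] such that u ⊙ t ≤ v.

0.95

The residuum of the Łukasiewicz t-norm gives the supremum: min(1, 1 − 0.39 + 0.34).
1 − 0.39 + 0.34 = 0.95, so t = min(1, 0.95) = 0.95.
Check: 0.39 ⊙ 0.95 = max(0, 0.34) = 0.34 ≤ 0.34.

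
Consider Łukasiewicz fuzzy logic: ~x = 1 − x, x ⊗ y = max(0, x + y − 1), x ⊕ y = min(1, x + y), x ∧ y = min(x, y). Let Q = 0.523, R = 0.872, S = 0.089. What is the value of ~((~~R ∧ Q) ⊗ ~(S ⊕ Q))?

1.000

~R = 1 − 0.872 = 0.128
~~R = 1 − 0.128 = 0.872
~~R ∧ Q = min(0.872, 0.523) = 0.523
S ⊕ Q = min(1, 0.089 + 0.523) = min(1, 0.612) = 0.612
~(S ⊕ Q) = 1 − 0.612 = 0.388
(~~R ∧ Q) ⊗ ~(S ⊕ Q) = max(0, 0.523 + 0.388 − 1) = max(0, -0.089) = 0.000
~((~~R ∧ Q) ⊗ ~(S ⊕ Q)) = 1 − 0.000 = 1.000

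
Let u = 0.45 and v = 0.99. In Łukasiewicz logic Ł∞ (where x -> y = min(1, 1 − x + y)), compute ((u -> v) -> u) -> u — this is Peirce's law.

1.00

u -> v = min(1, 1 − 0.45 + 0.99) = min(1, 1.54) = 1.00
(u -> v) -> u = min(1, 1 − 1.00 + 0.45) = min(1, 0.45) = 0.45
((u -> v) -> u) -> u = min(1, 1 − 0.45 + 0.45) = min(1, 1.00) = 1.00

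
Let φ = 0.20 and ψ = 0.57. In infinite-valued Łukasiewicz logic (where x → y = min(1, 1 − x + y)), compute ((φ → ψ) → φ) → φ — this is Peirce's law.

1.00

φ → ψ = min(1, 1 − 0.20 + 0.57) = min(1, 1.37) = 1.00
(φ → ψ) → φ = min(1, 1 − 1.00 + 0.20) = min(1, 0.20) = 0.20
((φ → ψ) → φ) → φ = min(1, 1 − 0.20 + 0.20) = min(1, 1.00) = 1.00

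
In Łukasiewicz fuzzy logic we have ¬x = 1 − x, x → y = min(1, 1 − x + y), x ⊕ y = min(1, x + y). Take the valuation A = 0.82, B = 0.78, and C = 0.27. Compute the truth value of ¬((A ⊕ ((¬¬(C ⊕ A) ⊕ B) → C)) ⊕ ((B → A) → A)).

C ⊕ A = min(1, 0.27 + 0.82) = min(1, 1.09) = 1.00
¬(C ⊕ A) = 1 − 1.00 = 0.00
¬¬(C ⊕ A) = 1 − 0.00 = 1.00
¬¬(C ⊕ A) ⊕ B = min(1, 1.00 + 0.78) = min(1, 1.78) = 1.00
(¬¬(C ⊕ A) ⊕ B) → C = min(1, 1 − 1.00 + 0.27) = min(1, 0.27) = 0.27
A ⊕ ((¬¬(C ⊕ A) ⊕ B) → C) = min(1, 0.82 + 0.27) = min(1, 1.09) = 1.00
B → A = min(1, 1 − 0.78 + 0.82) = min(1, 1.04) = 1.00
(B → A) → A = min(1, 1 − 1.00 + 0.82) = min(1, 0.82) = 0.82
(A ⊕ ((¬¬(C ⊕ A) ⊕ B) → C)) ⊕ ((B → A) → A) = min(1, 1.00 + 0.82) = min(1, 1.82) = 1.00
¬((A ⊕ ((¬¬(C ⊕ A) ⊕ B) → C)) ⊕ ((B → A) → A)) = 1 − 1.00 = 0.00

0.00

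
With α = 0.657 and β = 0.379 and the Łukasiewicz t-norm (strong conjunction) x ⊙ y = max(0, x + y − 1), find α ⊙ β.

0.036

α ⊙ β = max(0, 0.657 + 0.379 − 1) = max(0, 0.036) = 0.036
For comparison, the Gödel (minimum) t-norm min(x, y) would give 0.379.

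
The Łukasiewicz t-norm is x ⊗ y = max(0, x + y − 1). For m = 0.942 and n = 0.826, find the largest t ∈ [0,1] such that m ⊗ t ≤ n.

The residuum of the Łukasiewicz t-norm gives the supremum: min(1, 1 − 0.942 + 0.826).
1 − 0.942 + 0.826 = 0.884, so t = min(1, 0.884) = 0.884.
Check: 0.942 ⊗ 0.884 = max(0, 0.826) = 0.826 ≤ 0.826.

0.884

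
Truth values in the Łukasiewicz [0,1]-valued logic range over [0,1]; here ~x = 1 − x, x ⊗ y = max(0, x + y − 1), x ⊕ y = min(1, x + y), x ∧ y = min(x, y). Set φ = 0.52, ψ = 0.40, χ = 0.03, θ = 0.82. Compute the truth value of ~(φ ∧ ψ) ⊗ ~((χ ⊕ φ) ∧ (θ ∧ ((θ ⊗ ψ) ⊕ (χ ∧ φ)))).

0.35

φ ∧ ψ = min(0.52, 0.40) = 0.40
~(φ ∧ ψ) = 1 − 0.40 = 0.60
χ ⊕ φ = min(1, 0.03 + 0.52) = min(1, 0.55) = 0.55
θ ⊗ ψ = max(0, 0.82 + 0.40 − 1) = max(0, 0.22) = 0.22
χ ∧ φ = min(0.03, 0.52) = 0.03
(θ ⊗ ψ) ⊕ (χ ∧ φ) = min(1, 0.22 + 0.03) = min(1, 0.25) = 0.25
θ ∧ ((θ ⊗ ψ) ⊕ (χ ∧ φ)) = min(0.82, 0.25) = 0.25
(χ ⊕ φ) ∧ (θ ∧ ((θ ⊗ ψ) ⊕ (χ ∧ φ))) = min(0.55, 0.25) = 0.25
~((χ ⊕ φ) ∧ (θ ∧ ((θ ⊗ ψ) ⊕ (χ ∧ φ)))) = 1 − 0.25 = 0.75
~(φ ∧ ψ) ⊗ ~((χ ⊕ φ) ∧ (θ ∧ ((θ ⊗ ψ) ⊕ (χ ∧ φ)))) = max(0, 0.60 + 0.75 − 1) = max(0, 0.35) = 0.35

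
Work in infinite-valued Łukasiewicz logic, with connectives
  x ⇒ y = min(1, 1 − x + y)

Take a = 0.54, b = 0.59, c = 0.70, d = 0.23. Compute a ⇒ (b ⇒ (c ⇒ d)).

c ⇒ d = min(1, 1 − 0.70 + 0.23) = min(1, 0.53) = 0.53
b ⇒ (c ⇒ d) = min(1, 1 − 0.59 + 0.53) = min(1, 0.94) = 0.94
a ⇒ (b ⇒ (c ⇒ d)) = min(1, 1 − 0.54 + 0.94) = min(1, 1.40) = 1.00

1.00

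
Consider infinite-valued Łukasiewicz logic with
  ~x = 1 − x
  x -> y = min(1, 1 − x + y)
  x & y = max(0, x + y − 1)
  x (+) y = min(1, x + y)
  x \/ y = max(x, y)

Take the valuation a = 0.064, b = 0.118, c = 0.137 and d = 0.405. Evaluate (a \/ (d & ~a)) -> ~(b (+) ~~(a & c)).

1.000

~a = 1 − 0.064 = 0.936
d & ~a = max(0, 0.405 + 0.936 − 1) = max(0, 0.341) = 0.341
a \/ (d & ~a) = max(0.064, 0.341) = 0.341
a & c = max(0, 0.064 + 0.137 − 1) = max(0, -0.799) = 0.000
~(a & c) = 1 − 0.000 = 1.000
~~(a & c) = 1 − 1.000 = 0.000
b (+) ~~(a & c) = min(1, 0.118 + 0.000) = min(1, 0.118) = 0.118
~(b (+) ~~(a & c)) = 1 − 0.118 = 0.882
(a \/ (d & ~a)) -> ~(b (+) ~~(a & c)) = min(1, 1 − 0.341 + 0.882) = min(1, 1.541) = 1.000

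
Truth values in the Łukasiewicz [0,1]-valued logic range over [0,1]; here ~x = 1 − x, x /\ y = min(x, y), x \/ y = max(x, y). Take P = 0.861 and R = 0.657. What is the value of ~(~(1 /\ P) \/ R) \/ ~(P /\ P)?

0.343

1 /\ P = min(1.000, 0.861) = 0.861
~(1 /\ P) = 1 − 0.861 = 0.139
~(1 /\ P) \/ R = max(0.139, 0.657) = 0.657
~(~(1 /\ P) \/ R) = 1 − 0.657 = 0.343
P /\ P = min(0.861, 0.861) = 0.861
~(P /\ P) = 1 − 0.861 = 0.139
~(~(1 /\ P) \/ R) \/ ~(P /\ P) = max(0.343, 0.139) = 0.343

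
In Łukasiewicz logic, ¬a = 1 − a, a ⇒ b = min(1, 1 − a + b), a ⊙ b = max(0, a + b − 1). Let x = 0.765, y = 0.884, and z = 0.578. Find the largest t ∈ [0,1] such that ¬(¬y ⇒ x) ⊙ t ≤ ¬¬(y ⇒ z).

¬y = 1 − 0.884 = 0.116
¬y ⇒ x = min(1, 1 − 0.116 + 0.765) = min(1, 1.649) = 1.000
¬(¬y ⇒ x) = 1 − 1.000 = 0.000
So the left factor is ¬(¬y ⇒ x) = 0.000.
y ⇒ z = min(1, 1 − 0.884 + 0.578) = min(1, 0.694) = 0.694
¬(y ⇒ z) = 1 − 0.694 = 0.306
¬¬(y ⇒ z) = 1 − 0.306 = 0.694
So the right-hand bound is ¬¬(y ⇒ z) = 0.694.
The residuum of the Łukasiewicz t-norm gives the supremum: min(1, 1 − 0.000 + 0.694).
1 − 0.000 + 0.694 = 1.694, so t = min(1, 1.694) = 1.000.
Check: 0.000 ⊙ 1.000 = max(0, 0.000) = 0.000 ≤ 0.694.

1.000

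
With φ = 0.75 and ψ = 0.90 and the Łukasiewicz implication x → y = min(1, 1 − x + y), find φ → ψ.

φ → ψ = min(1, 1 − 0.75 + 0.90) = min(1, 1.15) = 1.00
For comparison, the Gödel implication (1 if x ≤ y else y) would give 1.00.

1.00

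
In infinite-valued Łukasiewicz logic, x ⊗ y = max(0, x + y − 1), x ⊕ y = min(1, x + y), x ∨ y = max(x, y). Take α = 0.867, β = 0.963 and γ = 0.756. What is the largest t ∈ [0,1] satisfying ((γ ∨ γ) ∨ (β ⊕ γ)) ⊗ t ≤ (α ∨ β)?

0.963

γ ∨ γ = max(0.756, 0.756) = 0.756
β ⊕ γ = min(1, 0.963 + 0.756) = min(1, 1.719) = 1.000
(γ ∨ γ) ∨ (β ⊕ γ) = max(0.756, 1.000) = 1.000
So the left factor is (γ ∨ γ) ∨ (β ⊕ γ) = 1.000.
α ∨ β = max(0.867, 0.963) = 0.963
So the right-hand bound is α ∨ β = 0.963.
The residuum of the Łukasiewicz t-norm gives the supremum: min(1, 1 − 1.000 + 0.963).
1 − 1.000 + 0.963 = 0.963, so t = min(1, 0.963) = 0.963.
Check: 1.000 ⊗ 0.963 = max(0, 0.963) = 0.963 ≤ 0.963.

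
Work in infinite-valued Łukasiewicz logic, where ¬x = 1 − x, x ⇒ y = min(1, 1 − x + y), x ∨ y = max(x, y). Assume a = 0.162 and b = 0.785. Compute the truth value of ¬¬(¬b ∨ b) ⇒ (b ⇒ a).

0.592

¬b = 1 − 0.785 = 0.215
¬b ∨ b = max(0.215, 0.785) = 0.785
¬(¬b ∨ b) = 1 − 0.785 = 0.215
¬¬(¬b ∨ b) = 1 − 0.215 = 0.785
b ⇒ a = min(1, 1 − 0.785 + 0.162) = min(1, 0.377) = 0.377
¬¬(¬b ∨ b) ⇒ (b ⇒ a) = min(1, 1 − 0.785 + 0.377) = min(1, 0.592) = 0.592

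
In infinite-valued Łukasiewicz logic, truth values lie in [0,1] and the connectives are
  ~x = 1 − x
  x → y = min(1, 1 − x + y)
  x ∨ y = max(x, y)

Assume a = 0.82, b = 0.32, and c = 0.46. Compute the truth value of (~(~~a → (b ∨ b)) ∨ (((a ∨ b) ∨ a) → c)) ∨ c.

0.64

~a = 1 − 0.82 = 0.18
~~a = 1 − 0.18 = 0.82
b ∨ b = max(0.32, 0.32) = 0.32
~~a → (b ∨ b) = min(1, 1 − 0.82 + 0.32) = min(1, 0.50) = 0.50
~(~~a → (b ∨ b)) = 1 − 0.50 = 0.50
a ∨ b = max(0.82, 0.32) = 0.82
(a ∨ b) ∨ a = max(0.82, 0.82) = 0.82
((a ∨ b) ∨ a) → c = min(1, 1 − 0.82 + 0.46) = min(1, 0.64) = 0.64
~(~~a → (b ∨ b)) ∨ (((a ∨ b) ∨ a) → c) = max(0.50, 0.64) = 0.64
(~(~~a → (b ∨ b)) ∨ (((a ∨ b) ∨ a) → c)) ∨ c = max(0.64, 0.46) = 0.64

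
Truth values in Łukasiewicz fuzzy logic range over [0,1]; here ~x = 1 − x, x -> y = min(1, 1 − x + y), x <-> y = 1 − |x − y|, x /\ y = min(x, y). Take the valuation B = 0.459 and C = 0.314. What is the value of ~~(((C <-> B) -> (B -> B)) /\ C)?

C <-> B = 1 − |0.314 − 0.459| = 1 − 0.145 = 0.855
B -> B = min(1, 1 − 0.459 + 0.459) = min(1, 1.000) = 1.000
(C <-> B) -> (B -> B) = min(1, 1 − 0.855 + 1.000) = min(1, 1.145) = 1.000
((C <-> B) -> (B -> B)) /\ C = min(1.000, 0.314) = 0.314
~(((C <-> B) -> (B -> B)) /\ C) = 1 − 0.314 = 0.686
~~(((C <-> B) -> (B -> B)) /\ C) = 1 − 0.686 = 0.314

0.314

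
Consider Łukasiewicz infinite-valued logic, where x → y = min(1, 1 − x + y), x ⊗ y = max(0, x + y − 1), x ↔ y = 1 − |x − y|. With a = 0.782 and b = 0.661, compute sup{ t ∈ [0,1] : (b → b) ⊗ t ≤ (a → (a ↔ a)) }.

1.000

b → b = min(1, 1 − 0.661 + 0.661) = min(1, 1.000) = 1.000
So the left factor is b → b = 1.000.
a ↔ a = 1 − |0.782 − 0.782| = 1 − 0.000 = 1.000
a → (a ↔ a) = min(1, 1 − 0.782 + 1.000) = min(1, 1.218) = 1.000
So the right-hand bound is a → (a ↔ a) = 1.000.
The residuum of the Łukasiewicz t-norm gives the supremum: min(1, 1 − 1.000 + 1.000).
1 − 1.000 + 1.000 = 1.000, so t = min(1, 1.000) = 1.000.
Check: 1.000 ⊗ 1.000 = max(0, 1.000) = 1.000 ≤ 1.000.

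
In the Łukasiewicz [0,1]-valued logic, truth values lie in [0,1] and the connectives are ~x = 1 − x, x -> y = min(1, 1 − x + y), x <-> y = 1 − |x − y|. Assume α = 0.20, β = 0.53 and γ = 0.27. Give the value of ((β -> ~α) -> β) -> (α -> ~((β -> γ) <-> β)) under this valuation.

~α = 1 − 0.20 = 0.80
β -> ~α = min(1, 1 − 0.53 + 0.80) = min(1, 1.27) = 1.00
(β -> ~α) -> β = min(1, 1 − 1.00 + 0.53) = min(1, 0.53) = 0.53
β -> γ = min(1, 1 − 0.53 + 0.27) = min(1, 0.74) = 0.74
(β -> γ) <-> β = 1 − |0.74 − 0.53| = 1 − 0.21 = 0.79
~((β -> γ) <-> β) = 1 − 0.79 = 0.21
α -> ~((β -> γ) <-> β) = min(1, 1 − 0.20 + 0.21) = min(1, 1.01) = 1.00
((β -> ~α) -> β) -> (α -> ~((β -> γ) <-> β)) = min(1, 1 − 0.53 + 1.00) = min(1, 1.47) = 1.00

1.00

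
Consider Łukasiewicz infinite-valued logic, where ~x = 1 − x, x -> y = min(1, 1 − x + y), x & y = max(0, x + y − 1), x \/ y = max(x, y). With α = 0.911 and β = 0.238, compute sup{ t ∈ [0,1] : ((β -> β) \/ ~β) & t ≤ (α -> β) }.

β -> β = min(1, 1 − 0.238 + 0.238) = min(1, 1.000) = 1.000
~β = 1 − 0.238 = 0.762
(β -> β) \/ ~β = max(1.000, 0.762) = 1.000
So the left factor is (β -> β) \/ ~β = 1.000.
α -> β = min(1, 1 − 0.911 + 0.238) = min(1, 0.327) = 0.327
So the right-hand bound is α -> β = 0.327.
The residuum of the Łukasiewicz t-norm gives the supremum: min(1, 1 − 1.000 + 0.327).
1 − 1.000 + 0.327 = 0.327, so t = min(1, 0.327) = 0.327.
Check: 1.000 & 0.327 = max(0, 0.327) = 0.327 ≤ 0.327.

0.327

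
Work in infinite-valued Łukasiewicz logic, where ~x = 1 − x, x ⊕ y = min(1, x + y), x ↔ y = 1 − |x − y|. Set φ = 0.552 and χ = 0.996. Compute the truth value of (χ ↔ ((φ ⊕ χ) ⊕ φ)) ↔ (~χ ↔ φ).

0.456

φ ⊕ χ = min(1, 0.552 + 0.996) = min(1, 1.548) = 1.000
(φ ⊕ χ) ⊕ φ = min(1, 1.000 + 0.552) = min(1, 1.552) = 1.000
χ ↔ ((φ ⊕ χ) ⊕ φ) = 1 − |0.996 − 1.000| = 1 − 0.004 = 0.996
~χ = 1 − 0.996 = 0.004
~χ ↔ φ = 1 − |0.004 − 0.552| = 1 − 0.548 = 0.452
(χ ↔ ((φ ⊕ χ) ⊕ φ)) ↔ (~χ ↔ φ) = 1 − |0.996 − 0.452| = 1 − 0.544 = 0.456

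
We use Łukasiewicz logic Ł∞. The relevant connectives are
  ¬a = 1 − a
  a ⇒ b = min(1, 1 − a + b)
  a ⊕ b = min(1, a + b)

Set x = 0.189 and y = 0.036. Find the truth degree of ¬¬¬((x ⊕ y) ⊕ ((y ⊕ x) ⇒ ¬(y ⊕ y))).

x ⊕ y = min(1, 0.189 + 0.036) = min(1, 0.225) = 0.225
y ⊕ x = min(1, 0.036 + 0.189) = min(1, 0.225) = 0.225
y ⊕ y = min(1, 0.036 + 0.036) = min(1, 0.072) = 0.072
¬(y ⊕ y) = 1 − 0.072 = 0.928
(y ⊕ x) ⇒ ¬(y ⊕ y) = min(1, 1 − 0.225 + 0.928) = min(1, 1.703) = 1.000
(x ⊕ y) ⊕ ((y ⊕ x) ⇒ ¬(y ⊕ y)) = min(1, 0.225 + 1.000) = min(1, 1.225) = 1.000
¬((x ⊕ y) ⊕ ((y ⊕ x) ⇒ ¬(y ⊕ y))) = 1 − 1.000 = 0.000
¬¬((x ⊕ y) ⊕ ((y ⊕ x) ⇒ ¬(y ⊕ y))) = 1 − 0.000 = 1.000
¬¬¬((x ⊕ y) ⊕ ((y ⊕ x) ⇒ ¬(y ⊕ y))) = 1 − 1.000 = 0.000

0.000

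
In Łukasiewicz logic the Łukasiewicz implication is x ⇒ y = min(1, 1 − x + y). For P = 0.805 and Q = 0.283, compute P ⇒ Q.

0.478

P ⇒ Q = min(1, 1 − 0.805 + 0.283) = min(1, 0.478) = 0.478
For comparison, the Gödel implication (1 if x ≤ y else y) would give 0.283.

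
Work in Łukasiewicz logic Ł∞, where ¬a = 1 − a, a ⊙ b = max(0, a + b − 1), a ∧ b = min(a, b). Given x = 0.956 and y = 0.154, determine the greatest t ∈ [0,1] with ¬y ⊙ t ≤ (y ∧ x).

¬y = 1 − 0.154 = 0.846
So the left factor is ¬y = 0.846.
y ∧ x = min(0.154, 0.956) = 0.154
So the right-hand bound is y ∧ x = 0.154.
The residuum of the Łukasiewicz t-norm gives the supremum: min(1, 1 − 0.846 + 0.154).
1 − 0.846 + 0.154 = 0.308, so t = min(1, 0.308) = 0.308.
Check: 0.846 ⊙ 0.308 = max(0, 0.154) = 0.154 ≤ 0.154.

0.308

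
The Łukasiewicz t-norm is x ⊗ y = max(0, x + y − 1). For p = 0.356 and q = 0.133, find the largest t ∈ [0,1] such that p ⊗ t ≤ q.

0.777

The residuum of the Łukasiewicz t-norm gives the supremum: min(1, 1 − 0.356 + 0.133).
1 − 0.356 + 0.133 = 0.777, so t = min(1, 0.777) = 0.777.
Check: 0.356 ⊗ 0.777 = max(0, 0.133) = 0.133 ≤ 0.133.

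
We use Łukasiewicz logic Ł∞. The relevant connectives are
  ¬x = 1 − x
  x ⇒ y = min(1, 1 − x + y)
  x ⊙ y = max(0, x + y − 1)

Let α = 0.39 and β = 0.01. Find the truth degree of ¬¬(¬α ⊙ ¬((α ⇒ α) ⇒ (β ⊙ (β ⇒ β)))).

0.60

¬α = 1 − 0.39 = 0.61
α ⇒ α = min(1, 1 − 0.39 + 0.39) = min(1, 1.00) = 1.00
β ⇒ β = min(1, 1 − 0.01 + 0.01) = min(1, 1.00) = 1.00
β ⊙ (β ⇒ β) = max(0, 0.01 + 1.00 − 1) = max(0, 0.01) = 0.01
(α ⇒ α) ⇒ (β ⊙ (β ⇒ β)) = min(1, 1 − 1.00 + 0.01) = min(1, 0.01) = 0.01
¬((α ⇒ α) ⇒ (β ⊙ (β ⇒ β))) = 1 − 0.01 = 0.99
¬α ⊙ ¬((α ⇒ α) ⇒ (β ⊙ (β ⇒ β))) = max(0, 0.61 + 0.99 − 1) = max(0, 0.60) = 0.60
¬(¬α ⊙ ¬((α ⇒ α) ⇒ (β ⊙ (β ⇒ β)))) = 1 − 0.60 = 0.40
¬¬(¬α ⊙ ¬((α ⇒ α) ⇒ (β ⊙ (β ⇒ β)))) = 1 − 0.40 = 0.60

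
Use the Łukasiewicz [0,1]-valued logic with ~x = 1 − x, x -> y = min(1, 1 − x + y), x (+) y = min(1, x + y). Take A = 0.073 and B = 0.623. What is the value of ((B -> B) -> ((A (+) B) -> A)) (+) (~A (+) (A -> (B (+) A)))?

1.000

B -> B = min(1, 1 − 0.623 + 0.623) = min(1, 1.000) = 1.000
A (+) B = min(1, 0.073 + 0.623) = min(1, 0.696) = 0.696
(A (+) B) -> A = min(1, 1 − 0.696 + 0.073) = min(1, 0.377) = 0.377
(B -> B) -> ((A (+) B) -> A) = min(1, 1 − 1.000 + 0.377) = min(1, 0.377) = 0.377
~A = 1 − 0.073 = 0.927
B (+) A = min(1, 0.623 + 0.073) = min(1, 0.696) = 0.696
A -> (B (+) A) = min(1, 1 − 0.073 + 0.696) = min(1, 1.623) = 1.000
~A (+) (A -> (B (+) A)) = min(1, 0.927 + 1.000) = min(1, 1.927) = 1.000
((B -> B) -> ((A (+) B) -> A)) (+) (~A (+) (A -> (B (+) A))) = min(1, 0.377 + 1.000) = min(1, 1.377) = 1.000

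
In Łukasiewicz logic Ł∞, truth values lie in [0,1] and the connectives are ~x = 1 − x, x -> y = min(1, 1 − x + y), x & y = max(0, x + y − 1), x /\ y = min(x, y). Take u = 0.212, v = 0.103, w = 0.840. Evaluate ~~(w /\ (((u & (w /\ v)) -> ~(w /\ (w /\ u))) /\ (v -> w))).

w /\ v = min(0.840, 0.103) = 0.103
u & (w /\ v) = max(0, 0.212 + 0.103 − 1) = max(0, -0.685) = 0.000
w /\ u = min(0.840, 0.212) = 0.212
w /\ (w /\ u) = min(0.840, 0.212) = 0.212
~(w /\ (w /\ u)) = 1 − 0.212 = 0.788
(u & (w /\ v)) -> ~(w /\ (w /\ u)) = min(1, 1 − 0.000 + 0.788) = min(1, 1.788) = 1.000
v -> w = min(1, 1 − 0.103 + 0.840) = min(1, 1.737) = 1.000
((u & (w /\ v)) -> ~(w /\ (w /\ u))) /\ (v -> w) = min(1.000, 1.000) = 1.000
w /\ (((u & (w /\ v)) -> ~(w /\ (w /\ u))) /\ (v -> w)) = min(0.840, 1.000) = 0.840
~(w /\ (((u & (w /\ v)) -> ~(w /\ (w /\ u))) /\ (v -> w))) = 1 − 0.840 = 0.160
~~(w /\ (((u & (w /\ v)) -> ~(w /\ (w /\ u))) /\ (v -> w))) = 1 − 0.160 = 0.840

0.840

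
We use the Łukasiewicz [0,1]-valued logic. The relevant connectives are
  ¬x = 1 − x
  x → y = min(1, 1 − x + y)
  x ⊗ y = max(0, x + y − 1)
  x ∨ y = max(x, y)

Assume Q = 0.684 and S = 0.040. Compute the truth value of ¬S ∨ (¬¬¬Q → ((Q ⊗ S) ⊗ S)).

¬S = 1 − 0.040 = 0.960
¬Q = 1 − 0.684 = 0.316
¬¬Q = 1 − 0.316 = 0.684
¬¬¬Q = 1 − 0.684 = 0.316
Q ⊗ S = max(0, 0.684 + 0.040 − 1) = max(0, -0.276) = 0.000
(Q ⊗ S) ⊗ S = max(0, 0.000 + 0.040 − 1) = max(0, -0.960) = 0.000
¬¬¬Q → ((Q ⊗ S) ⊗ S) = min(1, 1 − 0.316 + 0.000) = min(1, 0.684) = 0.684
¬S ∨ (¬¬¬Q → ((Q ⊗ S) ⊗ S)) = max(0.960, 0.684) = 0.960

0.960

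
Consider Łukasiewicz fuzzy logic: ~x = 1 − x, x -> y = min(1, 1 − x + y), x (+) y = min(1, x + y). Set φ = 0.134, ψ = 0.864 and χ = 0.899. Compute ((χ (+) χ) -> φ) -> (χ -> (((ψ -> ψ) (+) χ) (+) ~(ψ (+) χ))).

1.000

χ (+) χ = min(1, 0.899 + 0.899) = min(1, 1.798) = 1.000
(χ (+) χ) -> φ = min(1, 1 − 1.000 + 0.134) = min(1, 0.134) = 0.134
ψ -> ψ = min(1, 1 − 0.864 + 0.864) = min(1, 1.000) = 1.000
(ψ -> ψ) (+) χ = min(1, 1.000 + 0.899) = min(1, 1.899) = 1.000
ψ (+) χ = min(1, 0.864 + 0.899) = min(1, 1.763) = 1.000
~(ψ (+) χ) = 1 − 1.000 = 0.000
((ψ -> ψ) (+) χ) (+) ~(ψ (+) χ) = min(1, 1.000 + 0.000) = min(1, 1.000) = 1.000
χ -> (((ψ -> ψ) (+) χ) (+) ~(ψ (+) χ)) = min(1, 1 − 0.899 + 1.000) = min(1, 1.101) = 1.000
((χ (+) χ) -> φ) -> (χ -> (((ψ -> ψ) (+) χ) (+) ~(ψ (+) χ))) = min(1, 1 − 0.134 + 1.000) = min(1, 1.866) = 1.000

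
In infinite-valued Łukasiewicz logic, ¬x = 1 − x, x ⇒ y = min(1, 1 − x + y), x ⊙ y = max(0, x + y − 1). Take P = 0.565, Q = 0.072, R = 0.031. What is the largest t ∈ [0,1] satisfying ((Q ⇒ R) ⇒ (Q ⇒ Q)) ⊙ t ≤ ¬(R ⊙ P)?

Q ⇒ R = min(1, 1 − 0.072 + 0.031) = min(1, 0.959) = 0.959
Q ⇒ Q = min(1, 1 − 0.072 + 0.072) = min(1, 1.000) = 1.000
(Q ⇒ R) ⇒ (Q ⇒ Q) = min(1, 1 − 0.959 + 1.000) = min(1, 1.041) = 1.000
So the left factor is (Q ⇒ R) ⇒ (Q ⇒ Q) = 1.000.
R ⊙ P = max(0, 0.031 + 0.565 − 1) = max(0, -0.404) = 0.000
¬(R ⊙ P) = 1 − 0.000 = 1.000
So the right-hand bound is ¬(R ⊙ P) = 1.000.
The residuum of the Łukasiewicz t-norm gives the supremum: min(1, 1 − 1.000 + 1.000).
1 − 1.000 + 1.000 = 1.000, so t = min(1, 1.000) = 1.000.
Check: 1.000 ⊙ 1.000 = max(0, 1.000) = 1.000 ≤ 1.000.

1.000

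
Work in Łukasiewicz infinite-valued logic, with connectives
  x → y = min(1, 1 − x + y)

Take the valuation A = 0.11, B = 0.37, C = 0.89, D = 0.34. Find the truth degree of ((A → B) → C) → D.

0.45

A → B = min(1, 1 − 0.11 + 0.37) = min(1, 1.26) = 1.00
(A → B) → C = min(1, 1 − 1.00 + 0.89) = min(1, 0.89) = 0.89
((A → B) → C) → D = min(1, 1 − 0.89 + 0.34) = min(1, 0.45) = 0.45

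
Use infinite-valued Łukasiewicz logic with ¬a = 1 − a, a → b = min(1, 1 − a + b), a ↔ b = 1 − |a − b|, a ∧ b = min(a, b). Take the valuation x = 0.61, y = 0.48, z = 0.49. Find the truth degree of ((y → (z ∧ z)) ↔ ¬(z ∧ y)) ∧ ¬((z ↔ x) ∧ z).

0.51

z ∧ z = min(0.49, 0.49) = 0.49
y → (z ∧ z) = min(1, 1 − 0.48 + 0.49) = min(1, 1.01) = 1.00
z ∧ y = min(0.49, 0.48) = 0.48
¬(z ∧ y) = 1 − 0.48 = 0.52
(y → (z ∧ z)) ↔ ¬(z ∧ y) = 1 − |1.00 − 0.52| = 1 − 0.48 = 0.52
z ↔ x = 1 − |0.49 − 0.61| = 1 − 0.12 = 0.88
(z ↔ x) ∧ z = min(0.88, 0.49) = 0.49
¬((z ↔ x) ∧ z) = 1 − 0.49 = 0.51
((y → (z ∧ z)) ↔ ¬(z ∧ y)) ∧ ¬((z ↔ x) ∧ z) = min(0.52, 0.51) = 0.51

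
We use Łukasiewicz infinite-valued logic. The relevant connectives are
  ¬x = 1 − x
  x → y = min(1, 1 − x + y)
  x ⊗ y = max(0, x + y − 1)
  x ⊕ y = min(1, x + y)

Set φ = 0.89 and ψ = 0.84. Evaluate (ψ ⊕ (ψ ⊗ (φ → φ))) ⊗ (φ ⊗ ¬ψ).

φ → φ = min(1, 1 − 0.89 + 0.89) = min(1, 1.00) = 1.00
ψ ⊗ (φ → φ) = max(0, 0.84 + 1.00 − 1) = max(0, 0.84) = 0.84
ψ ⊕ (ψ ⊗ (φ → φ)) = min(1, 0.84 + 0.84) = min(1, 1.68) = 1.00
¬ψ = 1 − 0.84 = 0.16
φ ⊗ ¬ψ = max(0, 0.89 + 0.16 − 1) = max(0, 0.05) = 0.05
(ψ ⊕ (ψ ⊗ (φ → φ))) ⊗ (φ ⊗ ¬ψ) = max(0, 1.00 + 0.05 − 1) = max(0, 0.05) = 0.05

0.05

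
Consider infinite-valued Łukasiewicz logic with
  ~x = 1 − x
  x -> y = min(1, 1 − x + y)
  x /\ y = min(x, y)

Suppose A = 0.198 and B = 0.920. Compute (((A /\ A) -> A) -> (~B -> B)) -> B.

0.920

A /\ A = min(0.198, 0.198) = 0.198
(A /\ A) -> A = min(1, 1 − 0.198 + 0.198) = min(1, 1.000) = 1.000
~B = 1 − 0.920 = 0.080
~B -> B = min(1, 1 − 0.080 + 0.920) = min(1, 1.840) = 1.000
((A /\ A) -> A) -> (~B -> B) = min(1, 1 − 1.000 + 1.000) = min(1, 1.000) = 1.000
(((A /\ A) -> A) -> (~B -> B)) -> B = min(1, 1 − 1.000 + 0.920) = min(1, 0.920) = 0.920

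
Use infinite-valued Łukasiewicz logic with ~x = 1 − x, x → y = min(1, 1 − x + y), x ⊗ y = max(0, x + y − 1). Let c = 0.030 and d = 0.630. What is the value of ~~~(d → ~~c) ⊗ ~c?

0.570

~c = 1 − 0.030 = 0.970
~~c = 1 − 0.970 = 0.030
d → ~~c = min(1, 1 − 0.630 + 0.030) = min(1, 0.400) = 0.400
~(d → ~~c) = 1 − 0.400 = 0.600
~~(d → ~~c) = 1 − 0.600 = 0.400
~~~(d → ~~c) = 1 − 0.400 = 0.600
~~~(d → ~~c) ⊗ ~c = max(0, 0.600 + 0.970 − 1) = max(0, 0.570) = 0.570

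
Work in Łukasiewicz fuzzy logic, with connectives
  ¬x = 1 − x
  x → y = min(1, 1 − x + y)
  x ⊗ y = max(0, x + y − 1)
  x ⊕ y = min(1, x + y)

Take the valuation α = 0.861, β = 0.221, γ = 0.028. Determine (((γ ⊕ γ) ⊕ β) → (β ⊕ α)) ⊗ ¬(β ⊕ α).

0.000

γ ⊕ γ = min(1, 0.028 + 0.028) = min(1, 0.056) = 0.056
(γ ⊕ γ) ⊕ β = min(1, 0.056 + 0.221) = min(1, 0.277) = 0.277
β ⊕ α = min(1, 0.221 + 0.861) = min(1, 1.082) = 1.000
((γ ⊕ γ) ⊕ β) → (β ⊕ α) = min(1, 1 − 0.277 + 1.000) = min(1, 1.723) = 1.000
¬(β ⊕ α) = 1 − 1.000 = 0.000
(((γ ⊕ γ) ⊕ β) → (β ⊕ α)) ⊗ ¬(β ⊕ α) = max(0, 1.000 + 0.000 − 1) = max(0, 0.000) = 0.000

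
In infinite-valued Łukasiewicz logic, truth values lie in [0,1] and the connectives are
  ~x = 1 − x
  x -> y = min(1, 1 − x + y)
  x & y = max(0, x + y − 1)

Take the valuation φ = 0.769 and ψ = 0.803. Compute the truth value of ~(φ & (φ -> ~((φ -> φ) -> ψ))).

φ -> φ = min(1, 1 − 0.769 + 0.769) = min(1, 1.000) = 1.000
(φ -> φ) -> ψ = min(1, 1 − 1.000 + 0.803) = min(1, 0.803) = 0.803
~((φ -> φ) -> ψ) = 1 − 0.803 = 0.197
φ -> ~((φ -> φ) -> ψ) = min(1, 1 − 0.769 + 0.197) = min(1, 0.428) = 0.428
φ & (φ -> ~((φ -> φ) -> ψ)) = max(0, 0.769 + 0.428 − 1) = max(0, 0.197) = 0.197
~(φ & (φ -> ~((φ -> φ) -> ψ))) = 1 − 0.197 = 0.803

0.803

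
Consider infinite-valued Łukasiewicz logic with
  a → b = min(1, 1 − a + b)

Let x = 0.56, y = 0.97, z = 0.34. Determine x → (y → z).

y → z = min(1, 1 − 0.97 + 0.34) = min(1, 0.37) = 0.37
x → (y → z) = min(1, 1 − 0.56 + 0.37) = min(1, 0.81) = 0.81

0.81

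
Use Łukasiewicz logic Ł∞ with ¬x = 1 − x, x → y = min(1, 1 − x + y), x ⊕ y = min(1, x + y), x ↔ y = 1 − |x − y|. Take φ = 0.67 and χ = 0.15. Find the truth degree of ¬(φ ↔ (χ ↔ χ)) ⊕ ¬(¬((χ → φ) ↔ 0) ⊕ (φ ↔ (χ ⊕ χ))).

0.33

χ ↔ χ = 1 − |0.15 − 0.15| = 1 − 0.00 = 1.00
φ ↔ (χ ↔ χ) = 1 − |0.67 − 1.00| = 1 − 0.33 = 0.67
¬(φ ↔ (χ ↔ χ)) = 1 − 0.67 = 0.33
χ → φ = min(1, 1 − 0.15 + 0.67) = min(1, 1.52) = 1.00
(χ → φ) ↔ 0 = 1 − |1.00 − 0.00| = 1 − 1.00 = 0.00
¬((χ → φ) ↔ 0) = 1 − 0.00 = 1.00
χ ⊕ χ = min(1, 0.15 + 0.15) = min(1, 0.30) = 0.30
φ ↔ (χ ⊕ χ) = 1 − |0.67 − 0.30| = 1 − 0.37 = 0.63
¬((χ → φ) ↔ 0) ⊕ (φ ↔ (χ ⊕ χ)) = min(1, 1.00 + 0.63) = min(1, 1.63) = 1.00
¬(¬((χ → φ) ↔ 0) ⊕ (φ ↔ (χ ⊕ χ))) = 1 − 1.00 = 0.00
¬(φ ↔ (χ ↔ χ)) ⊕ ¬(¬((χ → φ) ↔ 0) ⊕ (φ ↔ (χ ⊕ χ))) = min(1, 0.33 + 0.00) = min(1, 0.33) = 0.33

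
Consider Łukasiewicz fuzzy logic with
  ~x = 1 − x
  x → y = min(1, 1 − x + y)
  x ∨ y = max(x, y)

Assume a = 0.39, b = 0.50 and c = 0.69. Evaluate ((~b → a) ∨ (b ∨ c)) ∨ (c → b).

~b = 1 − 0.50 = 0.50
~b → a = min(1, 1 − 0.50 + 0.39) = min(1, 0.89) = 0.89
b ∨ c = max(0.50, 0.69) = 0.69
(~b → a) ∨ (b ∨ c) = max(0.89, 0.69) = 0.89
c → b = min(1, 1 − 0.69 + 0.50) = min(1, 0.81) = 0.81
((~b → a) ∨ (b ∨ c)) ∨ (c → b) = max(0.89, 0.81) = 0.89

0.89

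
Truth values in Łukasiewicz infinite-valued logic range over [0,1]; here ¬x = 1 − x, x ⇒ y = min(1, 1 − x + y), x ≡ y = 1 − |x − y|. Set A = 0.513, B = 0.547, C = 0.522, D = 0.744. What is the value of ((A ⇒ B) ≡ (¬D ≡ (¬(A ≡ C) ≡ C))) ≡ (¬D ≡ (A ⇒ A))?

0.487

A ⇒ B = min(1, 1 − 0.513 + 0.547) = min(1, 1.034) = 1.000
¬D = 1 − 0.744 = 0.256
A ≡ C = 1 − |0.513 − 0.522| = 1 − 0.009 = 0.991
¬(A ≡ C) = 1 − 0.991 = 0.009
¬(A ≡ C) ≡ C = 1 − |0.009 − 0.522| = 1 − 0.513 = 0.487
¬D ≡ (¬(A ≡ C) ≡ C) = 1 − |0.256 − 0.487| = 1 − 0.231 = 0.769
(A ⇒ B) ≡ (¬D ≡ (¬(A ≡ C) ≡ C)) = 1 − |1.000 − 0.769| = 1 − 0.231 = 0.769
A ⇒ A = min(1, 1 − 0.513 + 0.513) = min(1, 1.000) = 1.000
¬D ≡ (A ⇒ A) = 1 − |0.256 − 1.000| = 1 − 0.744 = 0.256
((A ⇒ B) ≡ (¬D ≡ (¬(A ≡ C) ≡ C))) ≡ (¬D ≡ (A ⇒ A)) = 1 − |0.769 − 0.256| = 1 − 0.513 = 0.487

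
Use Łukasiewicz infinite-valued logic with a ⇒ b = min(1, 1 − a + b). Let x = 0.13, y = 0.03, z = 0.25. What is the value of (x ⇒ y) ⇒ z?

x ⇒ y = min(1, 1 − 0.13 + 0.03) = min(1, 0.90) = 0.90
(x ⇒ y) ⇒ z = min(1, 1 − 0.90 + 0.25) = min(1, 0.35) = 0.35

0.35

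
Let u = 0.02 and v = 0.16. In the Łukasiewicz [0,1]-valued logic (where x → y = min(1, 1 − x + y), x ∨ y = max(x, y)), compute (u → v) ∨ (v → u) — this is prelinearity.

1.00

u → v = min(1, 1 − 0.02 + 0.16) = min(1, 1.14) = 1.00
v → u = min(1, 1 − 0.16 + 0.02) = min(1, 0.86) = 0.86
(u → v) ∨ (v → u) = max(1.00, 0.86) = 1.00
(As expected: a Ł∞-tautology — holds in every MV-chain.)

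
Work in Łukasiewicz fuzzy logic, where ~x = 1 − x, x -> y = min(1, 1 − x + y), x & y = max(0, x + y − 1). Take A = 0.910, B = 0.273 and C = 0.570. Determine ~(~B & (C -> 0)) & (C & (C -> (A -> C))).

~B = 1 − 0.273 = 0.727
C -> 0 = min(1, 1 − 0.570 + 0.000) = min(1, 0.430) = 0.430
~B & (C -> 0) = max(0, 0.727 + 0.430 − 1) = max(0, 0.157) = 0.157
~(~B & (C -> 0)) = 1 − 0.157 = 0.843
A -> C = min(1, 1 − 0.910 + 0.570) = min(1, 0.660) = 0.660
C -> (A -> C) = min(1, 1 − 0.570 + 0.660) = min(1, 1.090) = 1.000
C & (C -> (A -> C)) = max(0, 0.570 + 1.000 − 1) = max(0, 0.570) = 0.570
~(~B & (C -> 0)) & (C & (C -> (A -> C))) = max(0, 0.843 + 0.570 − 1) = max(0, 0.413) = 0.413

0.413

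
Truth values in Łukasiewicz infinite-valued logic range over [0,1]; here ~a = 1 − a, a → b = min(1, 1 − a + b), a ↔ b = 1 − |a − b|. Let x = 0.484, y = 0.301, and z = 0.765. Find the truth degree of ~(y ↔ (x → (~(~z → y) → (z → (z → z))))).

~z = 1 − 0.765 = 0.235
~z → y = min(1, 1 − 0.235 + 0.301) = min(1, 1.066) = 1.000
~(~z → y) = 1 − 1.000 = 0.000
z → z = min(1, 1 − 0.765 + 0.765) = min(1, 1.000) = 1.000
z → (z → z) = min(1, 1 − 0.765 + 1.000) = min(1, 1.235) = 1.000
~(~z → y) → (z → (z → z)) = min(1, 1 − 0.000 + 1.000) = min(1, 2.000) = 1.000
x → (~(~z → y) → (z → (z → z))) = min(1, 1 − 0.484 + 1.000) = min(1, 1.516) = 1.000
y ↔ (x → (~(~z → y) → (z → (z → z)))) = 1 − |0.301 − 1.000| = 1 − 0.699 = 0.301
~(y ↔ (x → (~(~z → y) → (z → (z → z))))) = 1 − 0.301 = 0.699

0.699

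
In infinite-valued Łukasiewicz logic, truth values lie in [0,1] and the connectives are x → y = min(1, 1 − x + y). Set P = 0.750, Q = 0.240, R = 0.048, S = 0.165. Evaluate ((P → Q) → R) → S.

0.607

P → Q = min(1, 1 − 0.750 + 0.240) = min(1, 0.490) = 0.490
(P → Q) → R = min(1, 1 − 0.490 + 0.048) = min(1, 0.558) = 0.558
((P → Q) → R) → S = min(1, 1 − 0.558 + 0.165) = min(1, 0.607) = 0.607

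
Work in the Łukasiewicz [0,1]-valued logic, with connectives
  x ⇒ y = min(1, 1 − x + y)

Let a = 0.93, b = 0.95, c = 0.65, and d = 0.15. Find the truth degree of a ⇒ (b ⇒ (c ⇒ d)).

c ⇒ d = min(1, 1 − 0.65 + 0.15) = min(1, 0.50) = 0.50
b ⇒ (c ⇒ d) = min(1, 1 − 0.95 + 0.50) = min(1, 0.55) = 0.55
a ⇒ (b ⇒ (c ⇒ d)) = min(1, 1 − 0.93 + 0.55) = min(1, 0.62) = 0.62

0.62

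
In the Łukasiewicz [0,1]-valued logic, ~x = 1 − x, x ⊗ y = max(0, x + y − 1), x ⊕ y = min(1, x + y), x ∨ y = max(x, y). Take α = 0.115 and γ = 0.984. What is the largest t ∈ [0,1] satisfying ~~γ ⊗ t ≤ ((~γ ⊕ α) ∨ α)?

0.147

~γ = 1 − 0.984 = 0.016
~~γ = 1 − 0.016 = 0.984
So the left factor is ~~γ = 0.984.
~γ ⊕ α = min(1, 0.016 + 0.115) = min(1, 0.131) = 0.131
(~γ ⊕ α) ∨ α = max(0.131, 0.115) = 0.131
So the right-hand bound is (~γ ⊕ α) ∨ α = 0.131.
The residuum of the Łukasiewicz t-norm gives the supremum: min(1, 1 − 0.984 + 0.131).
1 − 0.984 + 0.131 = 0.147, so t = min(1, 0.147) = 0.147.
Check: 0.984 ⊗ 0.147 = max(0, 0.131) = 0.131 ≤ 0.131.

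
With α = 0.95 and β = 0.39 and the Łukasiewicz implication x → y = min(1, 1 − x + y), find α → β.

α → β = min(1, 1 − 0.95 + 0.39) = min(1, 0.44) = 0.44
For comparison, the Gödel implication (1 if x ≤ y else y) would give 0.39.

0.44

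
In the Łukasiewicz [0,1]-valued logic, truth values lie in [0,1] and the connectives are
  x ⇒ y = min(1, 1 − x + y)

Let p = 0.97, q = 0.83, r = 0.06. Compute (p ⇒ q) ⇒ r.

0.20

p ⇒ q = min(1, 1 − 0.97 + 0.83) = min(1, 0.86) = 0.86
(p ⇒ q) ⇒ r = min(1, 1 − 0.86 + 0.06) = min(1, 0.20) = 0.20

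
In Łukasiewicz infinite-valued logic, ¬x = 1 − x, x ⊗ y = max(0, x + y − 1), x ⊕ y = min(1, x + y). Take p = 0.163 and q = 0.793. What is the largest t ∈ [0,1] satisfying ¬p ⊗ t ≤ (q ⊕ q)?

¬p = 1 − 0.163 = 0.837
So the left factor is ¬p = 0.837.
q ⊕ q = min(1, 0.793 + 0.793) = min(1, 1.586) = 1.000
So the right-hand bound is q ⊕ q = 1.000.
The residuum of the Łukasiewicz t-norm gives the supremum: min(1, 1 − 0.837 + 1.000).
1 − 0.837 + 1.000 = 1.163, so t = min(1, 1.163) = 1.000.
Check: 0.837 ⊗ 1.000 = max(0, 0.837) = 0.837 ≤ 1.000.

1.000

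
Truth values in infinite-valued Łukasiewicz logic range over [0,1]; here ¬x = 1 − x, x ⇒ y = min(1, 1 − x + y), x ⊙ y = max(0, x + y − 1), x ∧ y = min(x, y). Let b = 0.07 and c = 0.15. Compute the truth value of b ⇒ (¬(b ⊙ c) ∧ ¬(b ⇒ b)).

b ⊙ c = max(0, 0.07 + 0.15 − 1) = max(0, -0.78) = 0.00
¬(b ⊙ c) = 1 − 0.00 = 1.00
b ⇒ b = min(1, 1 − 0.07 + 0.07) = min(1, 1.00) = 1.00
¬(b ⇒ b) = 1 − 1.00 = 0.00
¬(b ⊙ c) ∧ ¬(b ⇒ b) = min(1.00, 0.00) = 0.00
b ⇒ (¬(b ⊙ c) ∧ ¬(b ⇒ b)) = min(1, 1 − 0.07 + 0.00) = min(1, 0.93) = 0.93

0.93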